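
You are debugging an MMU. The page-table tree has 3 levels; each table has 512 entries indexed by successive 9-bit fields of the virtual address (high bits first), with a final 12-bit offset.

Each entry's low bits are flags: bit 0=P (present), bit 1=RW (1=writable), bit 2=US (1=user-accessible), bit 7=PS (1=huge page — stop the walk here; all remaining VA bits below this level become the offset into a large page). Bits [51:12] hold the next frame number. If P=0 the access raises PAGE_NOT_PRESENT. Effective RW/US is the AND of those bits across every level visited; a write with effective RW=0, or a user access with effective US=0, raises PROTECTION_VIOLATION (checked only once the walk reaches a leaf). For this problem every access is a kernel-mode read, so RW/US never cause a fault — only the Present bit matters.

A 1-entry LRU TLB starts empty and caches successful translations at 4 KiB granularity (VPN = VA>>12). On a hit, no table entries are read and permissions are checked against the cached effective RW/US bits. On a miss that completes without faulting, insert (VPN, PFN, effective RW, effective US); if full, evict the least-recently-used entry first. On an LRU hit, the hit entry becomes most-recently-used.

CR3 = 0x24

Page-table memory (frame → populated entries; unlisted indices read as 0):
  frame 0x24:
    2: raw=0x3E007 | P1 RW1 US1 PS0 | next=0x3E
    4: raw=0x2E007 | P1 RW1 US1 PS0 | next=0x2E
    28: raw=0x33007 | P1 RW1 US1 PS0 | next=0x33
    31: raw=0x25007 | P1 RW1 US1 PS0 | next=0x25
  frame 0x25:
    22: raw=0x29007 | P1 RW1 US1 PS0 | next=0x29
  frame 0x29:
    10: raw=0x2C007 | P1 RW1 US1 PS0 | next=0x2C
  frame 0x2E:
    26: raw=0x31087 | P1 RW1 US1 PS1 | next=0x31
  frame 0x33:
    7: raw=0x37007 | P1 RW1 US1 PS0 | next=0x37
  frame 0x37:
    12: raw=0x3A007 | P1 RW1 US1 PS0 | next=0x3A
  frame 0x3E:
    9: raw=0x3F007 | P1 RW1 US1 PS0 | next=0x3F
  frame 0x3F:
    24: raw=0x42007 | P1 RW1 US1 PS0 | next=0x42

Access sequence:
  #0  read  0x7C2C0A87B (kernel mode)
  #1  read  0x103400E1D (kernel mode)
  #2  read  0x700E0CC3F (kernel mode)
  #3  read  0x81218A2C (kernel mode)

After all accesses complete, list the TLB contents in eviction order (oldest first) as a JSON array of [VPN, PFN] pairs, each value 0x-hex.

Trace:
#0 VA=0x7C2C0A87B (r,kernel):
  L0: frame=0x24 idx=31 entry=0x25007 [P=1 RW=1 US=1 PS=0]
  L1: frame=0x25 idx=22 entry=0x29007 [P=1 RW=1 US=1 PS=0]
  L2: frame=0x29 idx=10 entry=0x2C007 [P=1 RW=1 US=1 PS=0]
  ⇒ phys 0x2C87B  [3 reads]
#1 VA=0x103400E1D (r,kernel):
  L0: frame=0x24 idx=4 entry=0x2E007 [P=1 RW=1 US=1 PS=0]
  L1: frame=0x2E idx=26 entry=0x31087 [P=1 RW=1 US=1 PS=1]
  ⇒ phys 0x31E1D (huge @L1)  [2 reads]
#2 VA=0x700E0CC3F (r,kernel):
  L0: frame=0x24 idx=28 entry=0x33007 [P=1 RW=1 US=1 PS=0]
  L1: frame=0x33 idx=7 entry=0x37007 [P=1 RW=1 US=1 PS=0]
  L2: frame=0x37 idx=12 entry=0x3A007 [P=1 RW=1 US=1 PS=0]
  ⇒ phys 0x3AC3F  [3 reads]
#3 VA=0x81218A2C (r,kernel):
  L0: frame=0x24 idx=2 entry=0x3E007 [P=1 RW=1 US=1 PS=0]
  L1: frame=0x3E idx=9 entry=0x3F007 [P=1 RW=1 US=1 PS=0]
  L2: frame=0x3F idx=24 entry=0x42007 [P=1 RW=1 US=1 PS=0]
  ⇒ phys 0x42A2C  [3 reads]

TLB: [["0x81218", "0x42"]]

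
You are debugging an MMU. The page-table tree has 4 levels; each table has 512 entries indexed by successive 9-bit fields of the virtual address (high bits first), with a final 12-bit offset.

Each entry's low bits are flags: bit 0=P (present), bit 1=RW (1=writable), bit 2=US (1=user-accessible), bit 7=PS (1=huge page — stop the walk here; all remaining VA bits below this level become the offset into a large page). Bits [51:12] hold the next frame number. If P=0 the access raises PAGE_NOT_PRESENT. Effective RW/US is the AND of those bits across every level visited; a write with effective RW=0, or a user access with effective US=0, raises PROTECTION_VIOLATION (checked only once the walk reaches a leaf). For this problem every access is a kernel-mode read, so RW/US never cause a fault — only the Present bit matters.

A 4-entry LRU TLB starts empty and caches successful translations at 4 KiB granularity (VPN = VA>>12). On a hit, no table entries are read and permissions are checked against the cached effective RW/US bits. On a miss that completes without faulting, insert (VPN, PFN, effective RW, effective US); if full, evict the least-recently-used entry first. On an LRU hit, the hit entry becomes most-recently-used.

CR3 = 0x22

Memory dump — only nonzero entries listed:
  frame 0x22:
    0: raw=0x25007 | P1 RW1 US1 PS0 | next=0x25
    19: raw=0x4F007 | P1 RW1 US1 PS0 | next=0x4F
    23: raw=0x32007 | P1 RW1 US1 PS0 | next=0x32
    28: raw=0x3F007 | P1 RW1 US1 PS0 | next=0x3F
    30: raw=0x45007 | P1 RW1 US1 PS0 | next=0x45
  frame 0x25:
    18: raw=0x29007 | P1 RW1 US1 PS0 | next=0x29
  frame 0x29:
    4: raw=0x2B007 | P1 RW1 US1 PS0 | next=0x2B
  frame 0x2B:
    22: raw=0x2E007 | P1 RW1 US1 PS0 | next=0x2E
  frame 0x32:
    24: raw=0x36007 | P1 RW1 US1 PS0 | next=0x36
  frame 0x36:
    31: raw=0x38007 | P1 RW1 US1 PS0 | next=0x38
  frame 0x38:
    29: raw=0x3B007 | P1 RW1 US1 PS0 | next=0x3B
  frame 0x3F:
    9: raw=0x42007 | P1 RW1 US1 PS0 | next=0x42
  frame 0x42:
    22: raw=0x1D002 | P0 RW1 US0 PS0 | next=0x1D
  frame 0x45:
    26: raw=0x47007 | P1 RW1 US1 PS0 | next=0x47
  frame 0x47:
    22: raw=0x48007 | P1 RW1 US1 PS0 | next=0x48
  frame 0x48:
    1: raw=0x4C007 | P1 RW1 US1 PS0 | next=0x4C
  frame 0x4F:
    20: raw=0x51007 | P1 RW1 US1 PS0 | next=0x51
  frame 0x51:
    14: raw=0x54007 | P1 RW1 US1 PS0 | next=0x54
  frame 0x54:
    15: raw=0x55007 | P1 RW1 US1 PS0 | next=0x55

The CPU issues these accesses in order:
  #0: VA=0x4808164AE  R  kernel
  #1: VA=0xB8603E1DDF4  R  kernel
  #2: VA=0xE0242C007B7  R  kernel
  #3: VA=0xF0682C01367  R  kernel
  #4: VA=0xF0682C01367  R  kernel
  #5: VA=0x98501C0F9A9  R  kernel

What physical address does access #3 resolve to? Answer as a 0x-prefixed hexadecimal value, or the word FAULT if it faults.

Per-access translation:
#0 VA=0x4808164AE (r,kernel):
  L0 @0x22[0] → 0x25007  P=1,RW=1,US=1,PS=0
  L1 @0x25[18] → 0x29007  P=1,RW=1,US=1,PS=0
  L2 @0x29[4] → 0x2B007  P=1,RW=1,US=1,PS=0
  L3 @0x2B[22] → 0x2E007  P=1,RW=1,US=1,PS=0
  → PA=0x2E4AE  (4 entries read)
#1 VA=0xB8603E1DDF4 (r,kernel):
  L0 @0x22[23] → 0x32007  P=1,RW=1,US=1,PS=0
  L1 @0x32[24] → 0x36007  P=1,RW=1,US=1,PS=0
  L2 @0x36[31] → 0x38007  P=1,RW=1,US=1,PS=0
  L3 @0x38[29] → 0x3B007  P=1,RW=1,US=1,PS=0
  → PA=0x3BDF4  (4 entries read)
#2 VA=0xE0242C007B7 (r,kernel):
  L0 @0x22[28] → 0x3F007  P=1,RW=1,US=1,PS=0
  L1 @0x3F[9] → 0x42007  P=1,RW=1,US=1,PS=0
  L2 @0x42[22] → 0x1D002  P=0,RW=1,US=0,PS=0
  → PAGE_NOT_PRESENT  (3 entries read)
#3 VA=0xF0682C01367 (r,kernel):
  L0 @0x22[30] → 0x45007  P=1,RW=1,US=1,PS=0
  L1 @0x45[26] → 0x47007  P=1,RW=1,US=1,PS=0
  L2 @0x47[22] → 0x48007  P=1,RW=1,US=1,PS=0
  L3 @0x48[1] → 0x4C007  P=1,RW=1,US=1,PS=0
  → PA=0x4C367  (4 entries read)
#4 VA=0xF0682C01367 (r,kernel):
  TLB hit vpn=0xF0682C01 → PA=0x4C367
#5 VA=0x98501C0F9A9 (r,kernel):
  L0 @0x22[19] → 0x4F007  P=1,RW=1,US=1,PS=0
  L1 @0x4F[20] → 0x51007  P=1,RW=1,US=1,PS=0
  L2 @0x51[14] → 0x54007  P=1,RW=1,US=1,PS=0
  L3 @0x54[15] → 0x55007  P=1,RW=1,US=1,PS=0
  → PA=0x559A9  (4 entries read)

Access #3 PA: 0x4C367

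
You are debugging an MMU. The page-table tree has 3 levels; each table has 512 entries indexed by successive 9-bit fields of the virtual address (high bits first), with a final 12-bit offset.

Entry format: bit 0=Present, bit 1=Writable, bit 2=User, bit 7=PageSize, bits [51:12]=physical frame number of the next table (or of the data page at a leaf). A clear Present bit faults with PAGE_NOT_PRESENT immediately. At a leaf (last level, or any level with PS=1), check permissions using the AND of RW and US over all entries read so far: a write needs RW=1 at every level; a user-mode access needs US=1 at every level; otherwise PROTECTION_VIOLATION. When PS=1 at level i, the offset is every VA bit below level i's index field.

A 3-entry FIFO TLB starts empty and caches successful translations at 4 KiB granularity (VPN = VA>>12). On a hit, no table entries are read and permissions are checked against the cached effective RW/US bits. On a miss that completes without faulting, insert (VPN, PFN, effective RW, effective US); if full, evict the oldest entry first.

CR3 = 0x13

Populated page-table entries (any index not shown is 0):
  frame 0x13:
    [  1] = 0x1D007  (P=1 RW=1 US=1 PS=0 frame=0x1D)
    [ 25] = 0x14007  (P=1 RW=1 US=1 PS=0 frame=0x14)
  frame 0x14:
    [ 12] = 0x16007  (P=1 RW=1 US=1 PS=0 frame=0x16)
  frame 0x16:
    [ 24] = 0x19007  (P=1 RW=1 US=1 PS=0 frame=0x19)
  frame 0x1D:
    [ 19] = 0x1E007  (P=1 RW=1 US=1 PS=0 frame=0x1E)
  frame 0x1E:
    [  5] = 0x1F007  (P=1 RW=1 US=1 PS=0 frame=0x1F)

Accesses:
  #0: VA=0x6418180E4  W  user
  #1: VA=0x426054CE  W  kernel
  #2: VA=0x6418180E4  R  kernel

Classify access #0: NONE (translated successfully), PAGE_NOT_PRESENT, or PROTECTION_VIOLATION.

Trace:
#0 VA=0x6418180E4 (w,user):
  [0] read 0x13 idx=25: raw=0x14007 flags P=1 W=1 U=1 S=0
  [1] read 0x14 idx=12: raw=0x16007 flags P=1 W=1 U=1 S=0
  [2] read 0x16 idx=24: raw=0x19007 flags P=1 W=1 U=1 S=0
  → PA=0x190E4  (3 entries read)
#1 VA=0x426054CE (w,kernel):
  [0] read 0x13 idx=1: raw=0x1D007 flags P=1 W=1 U=1 S=0
  [1] read 0x1D idx=19: raw=0x1E007 flags P=1 W=1 U=1 S=0
  [2] read 0x1E idx=5: raw=0x1F007 flags P=1 W=1 U=1 S=0
  → PA=0x1F4CE  (3 entries read)
#2 VA=0x6418180E4 (r,kernel):
  TLB hit vpn=0x641818 → PA=0x190E4

Access #0 fault: NONE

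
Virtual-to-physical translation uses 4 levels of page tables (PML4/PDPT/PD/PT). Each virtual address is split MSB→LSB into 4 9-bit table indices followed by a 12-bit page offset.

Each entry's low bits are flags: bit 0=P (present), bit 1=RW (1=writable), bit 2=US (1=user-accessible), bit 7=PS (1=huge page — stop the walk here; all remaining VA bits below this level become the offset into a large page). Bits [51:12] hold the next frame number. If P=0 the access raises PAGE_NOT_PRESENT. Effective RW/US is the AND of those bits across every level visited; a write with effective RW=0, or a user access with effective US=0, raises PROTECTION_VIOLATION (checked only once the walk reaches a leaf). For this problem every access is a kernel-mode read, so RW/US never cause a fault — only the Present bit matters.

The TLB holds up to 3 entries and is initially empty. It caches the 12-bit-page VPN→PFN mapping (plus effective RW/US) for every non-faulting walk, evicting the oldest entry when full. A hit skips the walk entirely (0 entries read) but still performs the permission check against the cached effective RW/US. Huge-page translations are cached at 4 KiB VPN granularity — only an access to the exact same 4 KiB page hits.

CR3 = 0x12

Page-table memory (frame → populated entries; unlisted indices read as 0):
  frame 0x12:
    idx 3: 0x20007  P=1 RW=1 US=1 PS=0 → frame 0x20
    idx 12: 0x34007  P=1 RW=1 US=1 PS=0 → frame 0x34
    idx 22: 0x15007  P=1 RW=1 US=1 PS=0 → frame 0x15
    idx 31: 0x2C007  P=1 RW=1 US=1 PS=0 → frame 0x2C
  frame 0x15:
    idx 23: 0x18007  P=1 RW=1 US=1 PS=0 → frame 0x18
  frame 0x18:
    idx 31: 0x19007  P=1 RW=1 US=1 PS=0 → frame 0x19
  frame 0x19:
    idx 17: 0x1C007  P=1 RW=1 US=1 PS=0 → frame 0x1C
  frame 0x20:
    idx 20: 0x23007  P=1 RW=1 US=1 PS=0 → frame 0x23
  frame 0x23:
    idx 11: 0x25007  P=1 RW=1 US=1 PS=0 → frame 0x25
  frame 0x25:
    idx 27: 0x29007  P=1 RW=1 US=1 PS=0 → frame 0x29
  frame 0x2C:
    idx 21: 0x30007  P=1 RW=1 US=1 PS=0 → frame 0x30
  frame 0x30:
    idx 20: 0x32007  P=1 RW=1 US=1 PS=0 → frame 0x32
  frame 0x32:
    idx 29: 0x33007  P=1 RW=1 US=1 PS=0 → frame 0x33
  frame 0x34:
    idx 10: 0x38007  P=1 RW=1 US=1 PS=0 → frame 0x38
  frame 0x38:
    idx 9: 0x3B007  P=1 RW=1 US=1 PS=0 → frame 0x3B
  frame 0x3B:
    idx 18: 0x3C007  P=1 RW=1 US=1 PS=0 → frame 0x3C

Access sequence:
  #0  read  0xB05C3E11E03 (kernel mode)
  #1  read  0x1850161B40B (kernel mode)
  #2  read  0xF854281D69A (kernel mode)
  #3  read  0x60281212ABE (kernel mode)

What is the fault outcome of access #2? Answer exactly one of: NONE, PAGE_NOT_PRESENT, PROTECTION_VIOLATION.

Walk each access:
#0 VA=0xB05C3E11E03 (r,kernel):
  [0] read 0x12 idx=22: raw=0x15007 flags P=1 W=1 U=1 S=0
  [1] read 0x15 idx=23: raw=0x18007 flags P=1 W=1 U=1 S=0
  [2] read 0x18 idx=31: raw=0x19007 flags P=1 W=1 U=1 S=0
  [3] read 0x19 idx=17: raw=0x1C007 flags P=1 W=1 U=1 S=0
  → PA=0x1CE03  (4 entries read)
#1 VA=0x1850161B40B (r,kernel):
  [0] read 0x12 idx=3: raw=0x20007 flags P=1 W=1 U=1 S=0
  [1] read 0x20 idx=20: raw=0x23007 flags P=1 W=1 U=1 S=0
  [2] read 0x23 idx=11: raw=0x25007 flags P=1 W=1 U=1 S=0
  [3] read 0x25 idx=27: raw=0x29007 flags P=1 W=1 U=1 S=0
  → PA=0x2940B  (4 entries read)
#2 VA=0xF854281D69A (r,kernel):
  [0] read 0x12 idx=31: raw=0x2C007 flags P=1 W=1 U=1 S=0
  [1] read 0x2C idx=21: raw=0x30007 flags P=1 W=1 U=1 S=0
  [2] read 0x30 idx=20: raw=0x32007 flags P=1 W=1 U=1 S=0
  [3] read 0x32 idx=29: raw=0x33007 flags P=1 W=1 U=1 S=0
  → PA=0x3369A  (4 entries read)
#3 VA=0x60281212ABE (r,kernel):
  [0] read 0x12 idx=12: raw=0x34007 flags P=1 W=1 U=1 S=0
  [1] read 0x34 idx=10: raw=0x38007 flags P=1 W=1 U=1 S=0
  [2] read 0x38 idx=9: raw=0x3B007 flags P=1 W=1 U=1 S=0
  [3] read 0x3B idx=18: raw=0x3C007 flags P=1 W=1 U=1 S=0
  → PA=0x3CABE  (4 entries read)

Access #2 fault: NONE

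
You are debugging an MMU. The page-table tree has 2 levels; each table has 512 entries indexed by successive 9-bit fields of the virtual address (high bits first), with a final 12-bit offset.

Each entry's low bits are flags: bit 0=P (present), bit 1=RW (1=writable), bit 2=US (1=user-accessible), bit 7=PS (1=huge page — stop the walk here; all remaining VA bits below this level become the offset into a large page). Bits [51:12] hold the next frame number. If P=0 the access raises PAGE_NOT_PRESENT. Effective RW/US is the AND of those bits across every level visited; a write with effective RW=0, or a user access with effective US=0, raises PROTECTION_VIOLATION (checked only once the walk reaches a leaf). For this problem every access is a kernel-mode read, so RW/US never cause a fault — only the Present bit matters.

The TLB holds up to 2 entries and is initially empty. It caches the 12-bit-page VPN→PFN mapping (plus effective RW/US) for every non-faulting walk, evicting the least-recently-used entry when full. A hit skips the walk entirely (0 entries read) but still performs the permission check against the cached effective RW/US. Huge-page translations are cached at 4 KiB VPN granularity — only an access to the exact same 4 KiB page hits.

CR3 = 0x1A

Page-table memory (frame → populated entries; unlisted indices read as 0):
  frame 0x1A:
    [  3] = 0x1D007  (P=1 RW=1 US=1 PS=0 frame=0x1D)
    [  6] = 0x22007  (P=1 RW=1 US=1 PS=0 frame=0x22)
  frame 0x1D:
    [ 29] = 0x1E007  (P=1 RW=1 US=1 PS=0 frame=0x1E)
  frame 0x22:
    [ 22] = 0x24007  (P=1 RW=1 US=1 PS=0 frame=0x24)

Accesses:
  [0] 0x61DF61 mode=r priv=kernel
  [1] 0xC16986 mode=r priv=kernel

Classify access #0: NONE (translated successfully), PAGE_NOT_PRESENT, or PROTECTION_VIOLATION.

Per-access translation:
#0 VA=0x61DF61 (r,kernel):
  lvl0: tbl 0x1A, slot 3 ⇒ 0x1D007 (P1/RW1/US1/PS0)
  lvl1: tbl 0x1D, slot 29 ⇒ 0x1E007 (P1/RW1/US1/PS0)
  ⇒ phys 0x1EF61  [2 reads]
#1 VA=0xC16986 (r,kernel):
  lvl0: tbl 0x1A, slot 6 ⇒ 0x22007 (P1/RW1/US1/PS0)
  lvl1: tbl 0x22, slot 22 ⇒ 0x24007 (P1/RW1/US1/PS0)
  ⇒ phys 0x24986  [2 reads]

Access #0 fault: NONE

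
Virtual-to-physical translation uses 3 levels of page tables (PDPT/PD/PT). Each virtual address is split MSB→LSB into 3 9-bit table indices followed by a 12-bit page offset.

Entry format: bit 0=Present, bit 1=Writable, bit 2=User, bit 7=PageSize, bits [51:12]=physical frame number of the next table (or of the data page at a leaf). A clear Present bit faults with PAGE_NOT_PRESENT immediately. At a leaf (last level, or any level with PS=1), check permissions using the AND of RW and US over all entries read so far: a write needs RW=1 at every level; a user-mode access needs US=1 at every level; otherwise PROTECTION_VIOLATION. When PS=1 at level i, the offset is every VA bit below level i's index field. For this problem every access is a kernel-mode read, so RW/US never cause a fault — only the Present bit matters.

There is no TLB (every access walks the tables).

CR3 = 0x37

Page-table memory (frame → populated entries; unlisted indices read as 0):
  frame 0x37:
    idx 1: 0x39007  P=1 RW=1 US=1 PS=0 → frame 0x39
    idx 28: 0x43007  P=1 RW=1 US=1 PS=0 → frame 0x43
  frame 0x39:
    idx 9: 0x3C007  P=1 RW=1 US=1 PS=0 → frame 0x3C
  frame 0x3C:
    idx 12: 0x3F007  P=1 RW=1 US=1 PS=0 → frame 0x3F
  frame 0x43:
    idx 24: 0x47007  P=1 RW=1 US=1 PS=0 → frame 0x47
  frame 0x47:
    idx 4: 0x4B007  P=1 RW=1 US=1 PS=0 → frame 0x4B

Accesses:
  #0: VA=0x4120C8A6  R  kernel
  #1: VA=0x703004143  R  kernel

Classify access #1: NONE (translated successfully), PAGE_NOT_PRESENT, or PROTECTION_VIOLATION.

Per-access translation:
#0 VA=0x4120C8A6 (r,kernel):
  L0 @0x37[1] → 0x39007  P=1,RW=1,US=1,PS=0
  L1 @0x39[9] → 0x3C007  P=1,RW=1,US=1,PS=0
  L2 @0x3C[12] → 0x3F007  P=1,RW=1,US=1,PS=0
  → PA=0x3F8A6  (3 entries read)
#1 VA=0x703004143 (r,kernel):
  L0 @0x37[28] → 0x43007  P=1,RW=1,US=1,PS=0
  L1 @0x43[24] → 0x47007  P=1,RW=1,US=1,PS=0
  L2 @0x47[4] → 0x4B007  P=1,RW=1,US=1,PS=0
  → PA=0x4B143  (3 entries read)

Access #1 fault: NONE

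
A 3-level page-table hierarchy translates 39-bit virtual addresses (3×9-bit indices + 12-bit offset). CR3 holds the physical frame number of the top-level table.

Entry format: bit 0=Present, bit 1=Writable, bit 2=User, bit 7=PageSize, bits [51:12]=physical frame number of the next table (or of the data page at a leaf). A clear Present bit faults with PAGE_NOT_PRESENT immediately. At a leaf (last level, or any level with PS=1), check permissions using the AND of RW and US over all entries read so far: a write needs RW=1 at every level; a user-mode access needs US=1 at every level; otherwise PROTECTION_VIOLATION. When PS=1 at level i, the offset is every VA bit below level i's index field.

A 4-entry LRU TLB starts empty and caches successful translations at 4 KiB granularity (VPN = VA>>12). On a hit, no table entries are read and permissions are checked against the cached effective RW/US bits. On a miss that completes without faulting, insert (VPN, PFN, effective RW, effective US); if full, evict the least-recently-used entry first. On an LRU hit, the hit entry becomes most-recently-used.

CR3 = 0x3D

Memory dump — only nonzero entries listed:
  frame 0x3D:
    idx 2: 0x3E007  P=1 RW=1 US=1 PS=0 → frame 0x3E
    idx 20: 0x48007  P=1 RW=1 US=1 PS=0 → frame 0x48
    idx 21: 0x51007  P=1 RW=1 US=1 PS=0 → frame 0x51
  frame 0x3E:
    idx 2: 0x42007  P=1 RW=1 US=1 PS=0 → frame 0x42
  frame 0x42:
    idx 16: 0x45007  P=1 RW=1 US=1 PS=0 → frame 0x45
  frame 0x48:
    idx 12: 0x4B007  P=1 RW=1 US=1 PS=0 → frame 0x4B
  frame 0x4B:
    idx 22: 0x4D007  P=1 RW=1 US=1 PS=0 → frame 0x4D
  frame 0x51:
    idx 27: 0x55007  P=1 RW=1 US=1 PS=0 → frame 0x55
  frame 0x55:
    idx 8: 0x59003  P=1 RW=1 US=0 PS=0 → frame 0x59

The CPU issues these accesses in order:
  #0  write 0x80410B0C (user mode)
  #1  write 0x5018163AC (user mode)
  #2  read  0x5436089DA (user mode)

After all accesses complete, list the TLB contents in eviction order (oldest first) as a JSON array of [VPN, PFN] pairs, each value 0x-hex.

Per-access translation:
#0 VA=0x80410B0C (w,user):
  L0: frame=0x3D idx=2 entry=0x3E007 [P=1 RW=1 US=1 PS=0]
  L1: frame=0x3E idx=2 entry=0x42007 [P=1 RW=1 US=1 PS=0]
  L2: frame=0x42 idx=16 entry=0x45007 [P=1 RW=1 US=1 PS=0]
  ⇒ phys 0x45B0C  [3 reads]
#1 VA=0x5018163AC (w,user):
  L0: frame=0x3D idx=20 entry=0x48007 [P=1 RW=1 US=1 PS=0]
  L1: frame=0x48 idx=12 entry=0x4B007 [P=1 RW=1 US=1 PS=0]
  L2: frame=0x4B idx=22 entry=0x4D007 [P=1 RW=1 US=1 PS=0]
  ⇒ phys 0x4D3AC  [3 reads]
#2 VA=0x5436089DA (r,user):
  L0: frame=0x3D idx=21 entry=0x51007 [P=1 RW=1 US=1 PS=0]
  L1: frame=0x51 idx=27 entry=0x55007 [P=1 RW=1 US=1 PS=0]
  L2: frame=0x55 idx=8 entry=0x59003 [P=1 RW=1 US=0 PS=0]
  ⇒ fault: PROTECTION_VIOLATION  — 3 lookups

TLB: [["0x80410", "0x45"], ["0x501816", "0x4D"]]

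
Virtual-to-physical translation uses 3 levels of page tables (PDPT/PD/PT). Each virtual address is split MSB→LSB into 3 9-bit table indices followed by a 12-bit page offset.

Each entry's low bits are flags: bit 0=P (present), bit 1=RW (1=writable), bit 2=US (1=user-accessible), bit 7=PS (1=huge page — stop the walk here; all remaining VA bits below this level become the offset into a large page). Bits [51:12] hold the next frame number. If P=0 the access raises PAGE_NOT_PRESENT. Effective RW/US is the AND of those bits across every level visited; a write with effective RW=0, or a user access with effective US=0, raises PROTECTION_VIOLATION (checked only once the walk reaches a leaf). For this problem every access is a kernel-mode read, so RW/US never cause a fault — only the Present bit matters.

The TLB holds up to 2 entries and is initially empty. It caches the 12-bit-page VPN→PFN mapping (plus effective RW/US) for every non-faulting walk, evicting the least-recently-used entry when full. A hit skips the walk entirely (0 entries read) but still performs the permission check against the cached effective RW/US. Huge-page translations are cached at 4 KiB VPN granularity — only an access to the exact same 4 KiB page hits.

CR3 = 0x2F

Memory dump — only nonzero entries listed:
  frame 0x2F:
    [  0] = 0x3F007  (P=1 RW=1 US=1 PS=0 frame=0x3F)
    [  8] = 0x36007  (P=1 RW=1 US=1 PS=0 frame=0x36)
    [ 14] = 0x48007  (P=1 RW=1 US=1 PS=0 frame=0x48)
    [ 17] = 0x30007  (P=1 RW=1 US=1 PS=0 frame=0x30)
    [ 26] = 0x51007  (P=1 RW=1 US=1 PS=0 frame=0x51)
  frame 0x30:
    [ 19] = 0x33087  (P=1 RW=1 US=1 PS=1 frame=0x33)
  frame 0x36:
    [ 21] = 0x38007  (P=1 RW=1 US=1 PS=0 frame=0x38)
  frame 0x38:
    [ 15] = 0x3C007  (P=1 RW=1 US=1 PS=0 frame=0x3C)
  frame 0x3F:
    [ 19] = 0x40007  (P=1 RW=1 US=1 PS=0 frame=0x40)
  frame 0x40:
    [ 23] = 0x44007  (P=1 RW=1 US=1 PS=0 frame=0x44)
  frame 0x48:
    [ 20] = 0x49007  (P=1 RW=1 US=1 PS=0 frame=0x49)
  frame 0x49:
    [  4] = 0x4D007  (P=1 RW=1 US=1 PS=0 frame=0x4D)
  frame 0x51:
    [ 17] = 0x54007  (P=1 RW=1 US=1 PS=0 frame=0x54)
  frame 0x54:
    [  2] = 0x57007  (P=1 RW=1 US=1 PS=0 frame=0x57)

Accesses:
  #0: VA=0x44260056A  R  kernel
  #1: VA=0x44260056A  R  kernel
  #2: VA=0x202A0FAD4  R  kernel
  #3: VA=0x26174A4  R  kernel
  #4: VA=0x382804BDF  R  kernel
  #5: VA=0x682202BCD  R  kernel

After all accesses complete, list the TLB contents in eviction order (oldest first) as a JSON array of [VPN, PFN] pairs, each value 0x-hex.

Walk each access:
#0 VA=0x44260056A (r,kernel):
  L0 @0x2F[17] → 0x30007  P=1,RW=1,US=1,PS=0
  L1 @0x30[19] → 0x33087  P=1,RW=1,US=1,PS=1
  ⇒ phys 0x3356A (huge @L1)  [2 reads]
#1 VA=0x44260056A (r,kernel):
  TLB hit vpn=0x442600 → PA=0x3356A
#2 VA=0x202A0FAD4 (r,kernel):
  L0 @0x2F[8] → 0x36007  P=1,RW=1,US=1,PS=0
  L1 @0x36[21] → 0x38007  P=1,RW=1,US=1,PS=0
  L2 @0x38[15] → 0x3C007  P=1,RW=1,US=1,PS=0
  ⇒ phys 0x3CAD4  [3 reads]
#3 VA=0x26174A4 (r,kernel):
  L0 @0x2F[0] → 0x3F007  P=1,RW=1,US=1,PS=0
  L1 @0x3F[19] → 0x40007  P=1,RW=1,US=1,PS=0
  L2 @0x40[23] → 0x44007  P=1,RW=1,US=1,PS=0
  ⇒ phys 0x444A4  [3 reads]
#4 VA=0x382804BDF (r,kernel):
  L0 @0x2F[14] → 0x48007  P=1,RW=1,US=1,PS=0
  L1 @0x48[20] → 0x49007  P=1,RW=1,US=1,PS=0
  L2 @0x49[4] → 0x4D007  P=1,RW=1,US=1,PS=0
  ⇒ phys 0x4DBDF  [3 reads]
#5 VA=0x682202BCD (r,kernel):
  L0 @0x2F[26] → 0x51007  P=1,RW=1,US=1,PS=0
  L1 @0x51[17] → 0x54007  P=1,RW=1,US=1,PS=0
  L2 @0x54[2] → 0x57007  P=1,RW=1,US=1,PS=0
  ⇒ phys 0x57BCD  [3 reads]

TLB: [["0x382804", "0x4D"], ["0x682202", "0x57"]]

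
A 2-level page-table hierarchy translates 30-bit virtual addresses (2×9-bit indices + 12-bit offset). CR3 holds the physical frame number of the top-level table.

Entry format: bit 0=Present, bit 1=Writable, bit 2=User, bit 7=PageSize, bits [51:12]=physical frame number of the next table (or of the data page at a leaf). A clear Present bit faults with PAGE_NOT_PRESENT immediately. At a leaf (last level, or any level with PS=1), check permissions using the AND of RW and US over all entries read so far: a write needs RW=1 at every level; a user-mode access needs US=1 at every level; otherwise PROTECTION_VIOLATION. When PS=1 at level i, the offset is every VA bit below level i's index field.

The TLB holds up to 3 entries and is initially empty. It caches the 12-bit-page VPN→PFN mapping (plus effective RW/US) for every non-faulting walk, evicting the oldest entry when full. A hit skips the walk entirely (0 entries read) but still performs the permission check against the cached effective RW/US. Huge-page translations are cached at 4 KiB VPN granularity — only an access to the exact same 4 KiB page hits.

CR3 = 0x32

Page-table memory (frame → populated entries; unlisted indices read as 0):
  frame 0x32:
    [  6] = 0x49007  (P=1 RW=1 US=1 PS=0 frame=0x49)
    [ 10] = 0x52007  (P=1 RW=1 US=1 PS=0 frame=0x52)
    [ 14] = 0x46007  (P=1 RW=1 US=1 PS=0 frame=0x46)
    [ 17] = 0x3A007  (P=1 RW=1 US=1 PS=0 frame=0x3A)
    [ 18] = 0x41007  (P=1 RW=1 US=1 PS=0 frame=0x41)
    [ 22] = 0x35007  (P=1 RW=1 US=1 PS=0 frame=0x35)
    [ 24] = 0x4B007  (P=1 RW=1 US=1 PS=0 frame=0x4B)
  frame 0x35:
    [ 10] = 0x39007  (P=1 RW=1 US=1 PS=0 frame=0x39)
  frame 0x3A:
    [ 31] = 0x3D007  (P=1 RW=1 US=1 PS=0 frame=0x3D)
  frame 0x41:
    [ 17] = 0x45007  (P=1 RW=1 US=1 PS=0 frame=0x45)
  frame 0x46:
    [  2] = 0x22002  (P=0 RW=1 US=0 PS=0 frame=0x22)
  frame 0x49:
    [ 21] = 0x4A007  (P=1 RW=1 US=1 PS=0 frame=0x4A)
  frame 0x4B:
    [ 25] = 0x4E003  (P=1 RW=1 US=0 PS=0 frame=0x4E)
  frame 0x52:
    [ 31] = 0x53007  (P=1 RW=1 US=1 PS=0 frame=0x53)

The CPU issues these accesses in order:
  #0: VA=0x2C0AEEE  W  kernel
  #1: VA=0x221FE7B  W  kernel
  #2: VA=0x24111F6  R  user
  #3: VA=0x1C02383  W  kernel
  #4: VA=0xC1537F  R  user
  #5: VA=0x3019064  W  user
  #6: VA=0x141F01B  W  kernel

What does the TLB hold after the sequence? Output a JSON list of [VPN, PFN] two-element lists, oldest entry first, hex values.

Per-access translation:
#0 VA=0x2C0AEEE (w,kernel):
  [0] read 0x32 idx=22: raw=0x35007 flags P=1 W=1 U=1 S=0
  [1] read 0x35 idx=10: raw=0x39007 flags P=1 W=1 U=1 S=0
  → PA=0x39EEE  (2 entries read)
#1 VA=0x221FE7B (w,kernel):
  [0] read 0x32 idx=17: raw=0x3A007 flags P=1 W=1 U=1 S=0
  [1] read 0x3A idx=31: raw=0x3D007 flags P=1 W=1 U=1 S=0
  → PA=0x3DE7B  (2 entries read)
#2 VA=0x24111F6 (r,user):
  [0] read 0x32 idx=18: raw=0x41007 flags P=1 W=1 U=1 S=0
  [1] read 0x41 idx=17: raw=0x45007 flags P=1 W=1 U=1 S=0
  → PA=0x451F6  (2 entries read)
#3 VA=0x1C02383 (w,kernel):
  [0] read 0x32 idx=14: raw=0x46007 flags P=1 W=1 U=1 S=0
  [1] read 0x46 idx=2: raw=0x22002 flags P=0 W=1 U=0 S=0
  ⇒ fault: PAGE_NOT_PRESENT  — 2 lookups
#4 VA=0xC1537F (r,user):
  [0] read 0x32 idx=6: raw=0x49007 flags P=1 W=1 U=1 S=0
  [1] read 0x49 idx=21: raw=0x4A007 flags P=1 W=1 U=1 S=0
  → PA=0x4A37F  (2 entries read)
#5 VA=0x3019064 (w,user):
  [0] read 0x32 idx=24: raw=0x4B007 flags P=1 W=1 U=1 S=0
  [1] read 0x4B idx=25: raw=0x4E003 flags P=1 W=1 U=0 S=0
  ⇒ fault: PROTECTION_VIOLATION  — 2 lookups
#6 VA=0x141F01B (w,kernel):
  [0] read 0x32 idx=10: raw=0x52007 flags P=1 W=1 U=1 S=0
  [1] read 0x52 idx=31: raw=0x53007 flags P=1 W=1 U=1 S=0
  → PA=0x5301B  (2 entries read)

TLB: [["0x2411", "0x45"], ["0xC15", "0x4A"], ["0x141F", "0x53"]]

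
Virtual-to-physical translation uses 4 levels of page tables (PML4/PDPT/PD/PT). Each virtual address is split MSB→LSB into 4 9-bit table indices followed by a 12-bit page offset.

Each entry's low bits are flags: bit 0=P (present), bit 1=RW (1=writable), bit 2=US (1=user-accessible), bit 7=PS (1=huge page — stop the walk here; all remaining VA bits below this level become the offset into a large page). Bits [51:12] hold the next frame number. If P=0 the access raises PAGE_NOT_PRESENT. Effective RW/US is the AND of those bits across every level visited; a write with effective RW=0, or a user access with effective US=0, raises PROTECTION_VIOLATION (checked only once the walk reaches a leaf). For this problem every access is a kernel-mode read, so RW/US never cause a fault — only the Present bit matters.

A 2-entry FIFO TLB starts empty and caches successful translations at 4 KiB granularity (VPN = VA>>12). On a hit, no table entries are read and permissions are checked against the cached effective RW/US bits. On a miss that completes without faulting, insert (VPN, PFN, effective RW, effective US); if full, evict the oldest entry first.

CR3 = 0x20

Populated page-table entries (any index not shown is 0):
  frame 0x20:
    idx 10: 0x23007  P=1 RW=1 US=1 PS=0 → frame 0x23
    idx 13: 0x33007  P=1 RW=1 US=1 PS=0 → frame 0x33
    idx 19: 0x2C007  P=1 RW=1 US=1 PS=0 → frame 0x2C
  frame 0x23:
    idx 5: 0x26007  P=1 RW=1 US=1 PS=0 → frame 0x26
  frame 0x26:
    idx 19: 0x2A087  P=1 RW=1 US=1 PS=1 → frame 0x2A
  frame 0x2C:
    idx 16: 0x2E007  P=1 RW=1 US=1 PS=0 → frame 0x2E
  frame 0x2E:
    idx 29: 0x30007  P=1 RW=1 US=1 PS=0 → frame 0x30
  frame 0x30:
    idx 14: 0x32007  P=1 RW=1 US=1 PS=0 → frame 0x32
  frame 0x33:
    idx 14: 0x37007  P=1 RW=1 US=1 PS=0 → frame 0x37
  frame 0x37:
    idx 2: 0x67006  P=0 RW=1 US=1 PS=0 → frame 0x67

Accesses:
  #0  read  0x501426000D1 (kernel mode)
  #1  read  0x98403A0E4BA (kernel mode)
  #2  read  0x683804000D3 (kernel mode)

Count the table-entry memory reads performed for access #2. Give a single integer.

Trace:
#0 VA=0x501426000D1 (r,kernel):
  L0 @0x20[10] → 0x23007  P=1,RW=1,US=1,PS=0
  L1 @0x23[5] → 0x26007  P=1,RW=1,US=1,PS=0
  L2 @0x26[19] → 0x2A087  P=1,RW=1,US=1,PS=1
  ✓ 0x2A0D1 (huge @L2)  — 3 lookups
#1 VA=0x98403A0E4BA (r,kernel):
  L0 @0x20[19] → 0x2C007  P=1,RW=1,US=1,PS=0
  L1 @0x2C[16] → 0x2E007  P=1,RW=1,US=1,PS=0
  L2 @0x2E[29] → 0x30007  P=1,RW=1,US=1,PS=0
  L3 @0x30[14] → 0x32007  P=1,RW=1,US=1,PS=0
  ✓ 0x324BA  — 4 lookups
#2 VA=0x683804000D3 (r,kernel):
  L0 @0x20[13] → 0x33007  P=1,RW=1,US=1,PS=0
  L1 @0x33[14] → 0x37007  P=1,RW=1,US=1,PS=0
  L2 @0x37[2] → 0x67006  P=0,RW=1,US=1,PS=0
  ✗ PAGE_NOT_PRESENT  [3 reads]

Entries read for #2: 3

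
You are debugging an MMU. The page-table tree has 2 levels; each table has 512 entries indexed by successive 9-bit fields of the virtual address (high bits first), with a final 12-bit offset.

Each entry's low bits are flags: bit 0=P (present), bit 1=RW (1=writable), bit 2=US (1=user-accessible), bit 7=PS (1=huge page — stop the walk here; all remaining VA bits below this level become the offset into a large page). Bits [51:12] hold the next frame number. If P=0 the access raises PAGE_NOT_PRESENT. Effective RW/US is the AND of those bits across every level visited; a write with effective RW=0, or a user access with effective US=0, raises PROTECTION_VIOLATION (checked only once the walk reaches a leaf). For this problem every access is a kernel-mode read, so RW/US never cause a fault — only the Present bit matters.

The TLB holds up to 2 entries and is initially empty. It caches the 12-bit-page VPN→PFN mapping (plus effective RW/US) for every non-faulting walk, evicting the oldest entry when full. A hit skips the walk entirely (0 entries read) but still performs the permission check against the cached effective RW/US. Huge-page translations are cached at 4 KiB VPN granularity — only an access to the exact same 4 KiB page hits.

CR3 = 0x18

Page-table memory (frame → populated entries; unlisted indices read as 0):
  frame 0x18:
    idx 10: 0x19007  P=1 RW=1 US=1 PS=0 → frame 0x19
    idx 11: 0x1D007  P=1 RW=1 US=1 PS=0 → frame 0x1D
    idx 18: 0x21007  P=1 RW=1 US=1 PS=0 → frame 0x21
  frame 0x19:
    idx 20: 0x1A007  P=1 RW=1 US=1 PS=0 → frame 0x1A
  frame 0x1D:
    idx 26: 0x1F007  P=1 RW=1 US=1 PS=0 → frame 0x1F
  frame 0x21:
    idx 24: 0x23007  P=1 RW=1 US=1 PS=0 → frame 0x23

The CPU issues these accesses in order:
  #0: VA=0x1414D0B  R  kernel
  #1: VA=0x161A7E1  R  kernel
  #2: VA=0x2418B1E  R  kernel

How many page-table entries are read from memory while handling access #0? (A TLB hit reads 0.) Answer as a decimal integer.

Trace:
#0 VA=0x1414D0B (r,kernel):
  L0: frame=0x18 idx=10 entry=0x19007 [P=1 RW=1 US=1 PS=0]
  L1: frame=0x19 idx=20 entry=0x1A007 [P=1 RW=1 US=1 PS=0]
  → PA=0x1AD0B  (2 entries read)
#1 VA=0x161A7E1 (r,kernel):
  L0: frame=0x18 idx=11 entry=0x1D007 [P=1 RW=1 US=1 PS=0]
  L1: frame=0x1D idx=26 entry=0x1F007 [P=1 RW=1 US=1 PS=0]
  → PA=0x1F7E1  (2 entries read)
#2 VA=0x2418B1E (r,kernel):
  L0: frame=0x18 idx=18 entry=0x21007 [P=1 RW=1 US=1 PS=0]
  L1: frame=0x21 idx=24 entry=0x23007 [P=1 RW=1 US=1 PS=0]
  → PA=0x23B1E  (2 entries read)

Entries read for #0: 2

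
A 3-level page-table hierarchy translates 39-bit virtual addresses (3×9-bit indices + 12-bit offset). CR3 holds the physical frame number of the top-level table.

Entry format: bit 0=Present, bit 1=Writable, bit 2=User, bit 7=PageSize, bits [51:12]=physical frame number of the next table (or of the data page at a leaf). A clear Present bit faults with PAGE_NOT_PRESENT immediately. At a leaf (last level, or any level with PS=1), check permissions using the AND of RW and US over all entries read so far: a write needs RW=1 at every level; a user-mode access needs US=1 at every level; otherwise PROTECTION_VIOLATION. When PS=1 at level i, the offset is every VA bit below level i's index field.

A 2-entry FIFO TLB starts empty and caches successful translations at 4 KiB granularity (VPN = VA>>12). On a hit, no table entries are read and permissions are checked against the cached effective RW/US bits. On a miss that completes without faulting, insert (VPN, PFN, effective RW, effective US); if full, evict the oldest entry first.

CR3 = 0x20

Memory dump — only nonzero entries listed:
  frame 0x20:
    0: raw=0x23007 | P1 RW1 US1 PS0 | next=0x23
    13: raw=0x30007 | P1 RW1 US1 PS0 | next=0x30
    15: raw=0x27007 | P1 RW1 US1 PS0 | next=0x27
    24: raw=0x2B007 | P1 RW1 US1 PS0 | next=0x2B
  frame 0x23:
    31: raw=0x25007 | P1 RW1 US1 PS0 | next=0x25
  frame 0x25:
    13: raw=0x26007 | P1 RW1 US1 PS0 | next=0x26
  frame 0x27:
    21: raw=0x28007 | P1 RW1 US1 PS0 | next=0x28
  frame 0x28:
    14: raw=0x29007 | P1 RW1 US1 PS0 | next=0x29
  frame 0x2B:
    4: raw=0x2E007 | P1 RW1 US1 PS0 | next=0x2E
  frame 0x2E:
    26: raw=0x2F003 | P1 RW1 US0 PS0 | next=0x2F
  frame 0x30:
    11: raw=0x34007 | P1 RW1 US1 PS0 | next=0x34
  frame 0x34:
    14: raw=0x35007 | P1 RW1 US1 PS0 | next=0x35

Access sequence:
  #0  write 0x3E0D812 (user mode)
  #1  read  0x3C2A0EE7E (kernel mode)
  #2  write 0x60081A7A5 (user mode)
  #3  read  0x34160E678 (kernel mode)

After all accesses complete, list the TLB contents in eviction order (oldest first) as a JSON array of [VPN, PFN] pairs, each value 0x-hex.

Trace:
#0 VA=0x3E0D812 (w,user):
  lvl0: tbl 0x20, slot 0 ⇒ 0x23007 (P1/RW1/US1/PS0)
  lvl1: tbl 0x23, slot 31 ⇒ 0x25007 (P1/RW1/US1/PS0)
  lvl2: tbl 0x25, slot 13 ⇒ 0x26007 (P1/RW1/US1/PS0)
  → PA=0x26812  (3 entries read)
#1 VA=0x3C2A0EE7E (r,kernel):
  lvl0: tbl 0x20, slot 15 ⇒ 0x27007 (P1/RW1/US1/PS0)
  lvl1: tbl 0x27, slot 21 ⇒ 0x28007 (P1/RW1/US1/PS0)
  lvl2: tbl 0x28, slot 14 ⇒ 0x29007 (P1/RW1/US1/PS0)
  → PA=0x29E7E  (3 entries read)
#2 VA=0x60081A7A5 (w,user):
  lvl0: tbl 0x20, slot 24 ⇒ 0x2B007 (P1/RW1/US1/PS0)
  lvl1: tbl 0x2B, slot 4 ⇒ 0x2E007 (P1/RW1/US1/PS0)
  lvl2: tbl 0x2E, slot 26 ⇒ 0x2F003 (P1/RW1/US0/PS0)
  ⇒ fault: PROTECTION_VIOLATION  — 3 lookups
#3 VA=0x34160E678 (r,kernel):
  lvl0: tbl 0x20, slot 13 ⇒ 0x30007 (P1/RW1/US1/PS0)
  lvl1: tbl 0x30, slot 11 ⇒ 0x34007 (P1/RW1/US1/PS0)
  lvl2: tbl 0x34, slot 14 ⇒ 0x35007 (P1/RW1/US1/PS0)
  → PA=0x35678  (3 entries read)

TLB: [["0x3C2A0E", "0x29"], ["0x34160E", "0x35"]]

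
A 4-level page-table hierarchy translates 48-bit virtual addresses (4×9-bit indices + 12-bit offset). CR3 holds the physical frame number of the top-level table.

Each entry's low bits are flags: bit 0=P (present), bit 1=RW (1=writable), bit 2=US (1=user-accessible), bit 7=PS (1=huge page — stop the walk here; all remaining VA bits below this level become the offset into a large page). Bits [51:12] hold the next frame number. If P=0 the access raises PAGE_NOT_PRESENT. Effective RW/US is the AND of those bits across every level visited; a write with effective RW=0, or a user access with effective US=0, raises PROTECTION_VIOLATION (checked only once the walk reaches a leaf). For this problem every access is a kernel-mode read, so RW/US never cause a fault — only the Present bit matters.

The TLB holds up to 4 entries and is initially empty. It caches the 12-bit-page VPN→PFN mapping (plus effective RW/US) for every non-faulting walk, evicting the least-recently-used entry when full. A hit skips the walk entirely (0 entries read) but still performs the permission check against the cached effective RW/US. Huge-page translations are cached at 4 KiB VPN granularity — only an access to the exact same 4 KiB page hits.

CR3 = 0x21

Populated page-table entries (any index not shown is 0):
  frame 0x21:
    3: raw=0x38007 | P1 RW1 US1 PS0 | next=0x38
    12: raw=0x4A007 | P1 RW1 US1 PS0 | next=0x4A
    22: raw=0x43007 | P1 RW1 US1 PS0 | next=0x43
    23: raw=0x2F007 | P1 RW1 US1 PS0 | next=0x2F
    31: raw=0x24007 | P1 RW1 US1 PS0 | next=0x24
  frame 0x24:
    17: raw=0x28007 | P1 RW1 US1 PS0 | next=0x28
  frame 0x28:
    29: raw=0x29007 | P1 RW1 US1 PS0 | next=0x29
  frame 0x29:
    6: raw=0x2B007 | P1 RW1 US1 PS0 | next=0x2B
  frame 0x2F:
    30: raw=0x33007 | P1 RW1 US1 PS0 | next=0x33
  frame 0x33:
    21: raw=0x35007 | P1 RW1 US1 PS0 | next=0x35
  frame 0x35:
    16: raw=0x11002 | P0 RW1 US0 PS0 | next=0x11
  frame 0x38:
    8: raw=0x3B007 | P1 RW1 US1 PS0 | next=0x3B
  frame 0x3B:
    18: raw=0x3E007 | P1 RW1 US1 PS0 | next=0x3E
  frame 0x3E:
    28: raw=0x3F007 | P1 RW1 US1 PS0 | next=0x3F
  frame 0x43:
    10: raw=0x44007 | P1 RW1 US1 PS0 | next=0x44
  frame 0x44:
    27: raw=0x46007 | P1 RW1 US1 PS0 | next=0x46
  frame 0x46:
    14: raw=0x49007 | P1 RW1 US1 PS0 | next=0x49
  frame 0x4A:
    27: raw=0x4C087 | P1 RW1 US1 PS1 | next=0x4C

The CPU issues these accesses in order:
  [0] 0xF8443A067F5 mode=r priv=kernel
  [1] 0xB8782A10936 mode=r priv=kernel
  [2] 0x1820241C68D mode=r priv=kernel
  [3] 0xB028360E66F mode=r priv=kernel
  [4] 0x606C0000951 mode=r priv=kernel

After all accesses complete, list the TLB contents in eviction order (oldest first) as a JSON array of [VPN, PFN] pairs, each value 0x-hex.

Walk each access:
#0 VA=0xF8443A067F5 (r,kernel):
  L0: frame=0x21 idx=31 entry=0x24007 [P=1 RW=1 US=1 PS=0]
  L1: frame=0x24 idx=17 entry=0x28007 [P=1 RW=1 US=1 PS=0]
  L2: frame=0x28 idx=29 entry=0x29007 [P=1 RW=1 US=1 PS=0]
  L3: frame=0x29 idx=6 entry=0x2B007 [P=1 RW=1 US=1 PS=0]
  ⇒ phys 0x2B7F5  [4 reads]
#1 VA=0xB8782A10936 (r,kernel):
  L0: frame=0x21 idx=23 entry=0x2F007 [P=1 RW=1 US=1 PS=0]
  L1: frame=0x2F idx=30 entry=0x33007 [P=1 RW=1 US=1 PS=0]
  L2: frame=0x33 idx=21 entry=0x35007 [P=1 RW=1 US=1 PS=0]
  L3: frame=0x35 idx=16 entry=0x11002 [P=0 RW=1 US=0 PS=0]
  → PAGE_NOT_PRESENT  (4 entries read)
#2 VA=0x1820241C68D (r,kernel):
  L0: frame=0x21 idx=3 entry=0x38007 [P=1 RW=1 US=1 PS=0]
  L1: frame=0x38 idx=8 entry=0x3B007 [P=1 RW=1 US=1 PS=0]
  L2: frame=0x3B idx=18 entry=0x3E007 [P=1 RW=1 US=1 PS=0]
  L3: frame=0x3E idx=28 entry=0x3F007 [P=1 RW=1 US=1 PS=0]
  ⇒ phys 0x3F68D  [4 reads]
#3 VA=0xB028360E66F (r,kernel):
  L0: frame=0x21 idx=22 entry=0x43007 [P=1 RW=1 US=1 PS=0]
  L1: frame=0x43 idx=10 entry=0x44007 [P=1 RW=1 US=1 PS=0]
  L2: frame=0x44 idx=27 entry=0x46007 [P=1 RW=1 US=1 PS=0]
  L3: frame=0x46 idx=14 entry=0x49007 [P=1 RW=1 US=1 PS=0]
  ⇒ phys 0x4966F  [4 reads]
#4 VA=0x606C0000951 (r,kernel):
  L0: frame=0x21 idx=12 entry=0x4A007 [P=1 RW=1 US=1 PS=0]
  L1: frame=0x4A idx=27 entry=0x4C087 [P=1 RW=1 US=1 PS=1]
  ⇒ phys 0x4C951 (huge @L1)  [2 reads]

TLB: [["0xF8443A06", "0x2B"], ["0x1820241C", "0x3F"], ["0xB028360E", "0x49"], ["0x606C0000", "0x4C"]]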